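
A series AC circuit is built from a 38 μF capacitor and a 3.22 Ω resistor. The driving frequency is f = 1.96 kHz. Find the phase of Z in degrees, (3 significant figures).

-33.6°

ω = 2πf = 12320 rad/s
X_C = 1/(ωC) = 2.14 Ω
Z = 3.22 − j2.14 Ω
|Z| = √(3.22² + 2.14²) = 3.86 Ω
∠Z = arctan(-2.14/3.22) = -33.6°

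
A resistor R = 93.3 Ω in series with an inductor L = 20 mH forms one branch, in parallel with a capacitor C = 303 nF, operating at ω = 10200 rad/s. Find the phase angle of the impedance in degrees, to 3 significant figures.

27.5°

X_L = ωL = 204 Ω
X_C = 1/(ωC) = 324 Ω
Branch 1 (R+jX_L): Z₁ = 93.3 + j204 Ω, |Z₁| = 224 Ω
Branch 2 (−jX_C): Z₂ = −j324 Ω
Parallel: Z = Z₁Z₂/(Z₁+Z₂), |Z| = 479 Ω, ∠Z = 27.5°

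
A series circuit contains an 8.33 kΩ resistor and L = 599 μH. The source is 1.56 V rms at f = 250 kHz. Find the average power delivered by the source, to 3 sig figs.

288 μW

ω = 2πf = 1.571e+06 rad/s
X_L = ωL = 941 Ω
Z = 8330 + j941 Ω
|Z| = √(8330² + 941²) = 8380 Ω
∠Z = arctan(941/8330) = 6.44°
I = V/|Z| = 186 μA
P = VI cos φ = 1.56 × 0.000186 × cos(6.44°) = 288 μW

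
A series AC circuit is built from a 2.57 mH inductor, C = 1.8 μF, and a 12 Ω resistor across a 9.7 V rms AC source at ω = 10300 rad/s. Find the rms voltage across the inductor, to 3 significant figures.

8.57 V

X_L = ωL = 26.5 Ω
X_C = 1/(ωC) = 53.9 Ω
Net reactance X = X_L − X_C = -27.5 Ω
Z = 12.0 − j27.5 Ω
|Z| = √(12.0² + 27.5²) = 30.0 Ω
I = V/|Z| = 324 mA
V_L = I·|Z_L| = 0.324 × 26.5 = 8.57 V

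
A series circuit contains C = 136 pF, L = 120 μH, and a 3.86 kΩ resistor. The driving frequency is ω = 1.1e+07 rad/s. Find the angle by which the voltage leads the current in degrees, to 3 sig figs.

9.58°

X_L = ωL = 1320 Ω
X_C = 1/(ωC) = 668 Ω
Net reactance X = X_L − X_C = 652 Ω
Z = 3860 + j652 Ω
|Z| = √(3860² + 652²) = 3910 Ω
∠Z = arctan(652/3860) = 9.58°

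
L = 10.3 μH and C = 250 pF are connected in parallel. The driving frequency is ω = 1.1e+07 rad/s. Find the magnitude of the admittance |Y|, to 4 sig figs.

6.076 mS

X_L = ωL = 113.3 Ω
X_C = 1/(ωC) = 363.6 Ω
Parallel: admittances add. Y = 1/(jωL) + jωC
Y = (0 − j0.006076) S
|Y| = 0.006076 S → |Z| = 1/|Y| = 164.6 Ω, ∠Z = −∠Y = 90.00°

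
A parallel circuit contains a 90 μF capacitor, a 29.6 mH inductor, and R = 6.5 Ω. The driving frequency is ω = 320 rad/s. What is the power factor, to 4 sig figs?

X_L = ωL = 9.472 Ω
X_C = 1/(ωC) = 34.72 Ω
Parallel: admittances add. Y = 1/R + 1/(jωL) + jωC
Y = (0.1538 − j0.07677) S
|Y| = 0.1719 S → |Z| = 1/|Y| = 5.816 Ω, ∠Z = −∠Y = 26.52°
cos φ = cos(26.52°) = 0.8948

0.8948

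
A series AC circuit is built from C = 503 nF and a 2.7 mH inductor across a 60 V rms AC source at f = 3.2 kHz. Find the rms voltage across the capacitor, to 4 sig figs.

133.0 V

ω = 2πf = 20110 rad/s
X_L = ωL = 54.29 Ω
X_C = 1/(ωC) = 98.88 Ω
Net reactance X = X_L − X_C = -44.59 Ω
Z = − j44.59 Ω
|Z| = √(0² + 44.59²) = 44.59 Ω
I = V/|Z| = 1.346 A
V_C = I·|Z_C| = 1.346 × 98.88 = 133.0 V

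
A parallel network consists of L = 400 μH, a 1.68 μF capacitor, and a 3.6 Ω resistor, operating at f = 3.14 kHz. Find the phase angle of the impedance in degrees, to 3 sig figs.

ω = 2πf = 19730 rad/s
X_L = ωL = 7.89 Ω
X_C = 1/(ωC) = 30.2 Ω
Parallel: admittances add. Y = 1/R + 1/(jωL) + jωC
Y = (0.278 − j0.0936) S
|Y| = 0.293 S → |Z| = 1/|Y| = 3.41 Ω, ∠Z = −∠Y = 18.6°

18.6°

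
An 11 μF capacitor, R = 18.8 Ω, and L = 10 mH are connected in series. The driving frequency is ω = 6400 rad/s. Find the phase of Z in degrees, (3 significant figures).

X_L = ωL = 64.0 Ω
X_C = 1/(ωC) = 14.2 Ω
Net reactance X = X_L − X_C = 49.8 Ω
Z = 18.8 + j49.8 Ω
|Z| = √(18.8² + 49.8²) = 53.2 Ω
∠Z = arctan(49.8/18.8) = 69.3°

69.3°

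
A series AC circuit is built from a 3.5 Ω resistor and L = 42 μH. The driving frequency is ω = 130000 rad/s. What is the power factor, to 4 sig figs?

X_L = ωL = 5.460 Ω
Z = 3.500 + j5.460 Ω
|Z| = √(3.500² + 5.460²) = 6.485 Ω
∠Z = arctan(5.460/3.500) = 57.34°
cos φ = cos(57.34°) = 0.5397

0.5397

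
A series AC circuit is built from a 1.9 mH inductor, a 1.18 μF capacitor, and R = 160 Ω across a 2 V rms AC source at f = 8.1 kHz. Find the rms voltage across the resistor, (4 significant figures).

1.789 V

ω = 2πf = 50890 rad/s
X_L = ωL = 96.70 Ω
X_C = 1/(ωC) = 16.65 Ω
Net reactance X = X_L − X_C = 80.05 Ω
Z = 160.0 + j80.05 Ω
|Z| = √(160.0² + 80.05²) = 178.9 Ω
I = V/|Z| = 11.18 mA
V_R = I·|Z_R| = 0.01118 × 160.0 = 1.789 V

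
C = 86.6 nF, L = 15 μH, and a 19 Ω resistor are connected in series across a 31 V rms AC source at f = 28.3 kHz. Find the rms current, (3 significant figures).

476 mA

ω = 2πf = 177800 rad/s
X_L = ωL = 2.67 Ω
X_C = 1/(ωC) = 64.9 Ω
Net reactance X = X_L − X_C = -62.3 Ω
Z = 19.0 − j62.3 Ω
|Z| = √(19.0² + 62.3²) = 65.1 Ω
I = V/|Z| = 31/65.1 = 476 mA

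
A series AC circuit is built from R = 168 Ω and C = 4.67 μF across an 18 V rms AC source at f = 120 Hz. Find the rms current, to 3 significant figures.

54.6 mA

ω = 2πf = 754.0 rad/s
X_C = 1/(ωC) = 284 Ω
Z = 168 − j284 Ω
|Z| = √(168² + 284²) = 330 Ω
I = V/|Z| = 18/330 = 54.6 mA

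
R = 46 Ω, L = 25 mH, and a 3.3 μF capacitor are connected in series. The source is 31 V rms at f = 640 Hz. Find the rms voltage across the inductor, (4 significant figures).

ω = 2πf = 4021 rad/s
X_L = ωL = 100.5 Ω
X_C = 1/(ωC) = 75.36 Ω
Net reactance X = X_L − X_C = 25.17 Ω
Z = 46.00 + j25.17 Ω
|Z| = √(46.00² + 25.17²) = 52.44 Ω
I = V/|Z| = 591.2 mA
V_L = I·|Z_L| = 0.5912 × 100.5 = 59.43 V

59.43 V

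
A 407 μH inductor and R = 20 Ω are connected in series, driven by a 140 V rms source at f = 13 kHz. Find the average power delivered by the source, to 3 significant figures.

ω = 2πf = 81680 rad/s
X_L = ωL = 33.2 Ω
Z = 20.0 + j33.2 Ω
|Z| = √(20.0² + 33.2²) = 38.8 Ω
∠Z = arctan(33.2/20.0) = 59.0°
I = V/|Z| = 3.61 A
P = VI cos φ = 140 × 3.61 × cos(59.0°) = 260 W

260 W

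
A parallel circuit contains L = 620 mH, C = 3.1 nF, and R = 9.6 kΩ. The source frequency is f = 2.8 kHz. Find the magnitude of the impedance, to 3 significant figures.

9040 Ω

ω = 2πf = 17590 rad/s
X_L = ωL = 10900 Ω
X_C = 1/(ωC) = 18300 Ω
Parallel: admittances add. Y = 1/R + 1/(jωL) + jωC
Y = (0.000104 − j3.71e-05) S
|Y| = 0.000111 S → |Z| = 1/|Y| = 9040 Ω, ∠Z = −∠Y = 19.6°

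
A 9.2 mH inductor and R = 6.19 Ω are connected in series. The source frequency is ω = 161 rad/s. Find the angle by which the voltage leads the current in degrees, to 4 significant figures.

X_L = ωL = 1.481 Ω
Z = 6.190 + j1.481 Ω
|Z| = √(6.190² + 1.481²) = 6.365 Ω
∠Z = arctan(1.481/6.190) = 13.46°

13.46°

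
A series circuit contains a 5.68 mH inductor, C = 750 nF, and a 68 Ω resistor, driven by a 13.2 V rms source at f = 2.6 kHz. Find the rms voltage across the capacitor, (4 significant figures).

15.63 V

ω = 2πf = 16340 rad/s
X_L = ωL = 92.79 Ω
X_C = 1/(ωC) = 81.62 Ω
Net reactance X = X_L − X_C = 11.17 Ω
Z = 68.00 + j11.17 Ω
|Z| = √(68.00² + 11.17²) = 68.91 Ω
I = V/|Z| = 191.5 mA
V_C = I·|Z_C| = 0.1915 × 81.62 = 15.63 V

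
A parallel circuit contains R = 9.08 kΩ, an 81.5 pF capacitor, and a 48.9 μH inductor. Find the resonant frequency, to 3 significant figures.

ω₀ = 1/√(LC) = 1/√(4.89e-05 × 8.15e-11) = 1.584e+07 rad/s
f₀ = ω₀/(2π) = 2.52 MHz

2.52 MHz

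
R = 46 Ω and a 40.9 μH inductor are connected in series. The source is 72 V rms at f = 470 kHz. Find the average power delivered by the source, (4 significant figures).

ω = 2πf = 2.953e+06 rad/s
X_L = ωL = 120.8 Ω
Z = 46.00 + j120.8 Ω
|Z| = √(46.00² + 120.8²) = 129.2 Ω
∠Z = arctan(120.8/46.00) = 69.15°
I = V/|Z| = 557.1 mA
P = VI cos φ = 72 × 0.5571 × cos(69.15°) = 14.28 W

14.28 W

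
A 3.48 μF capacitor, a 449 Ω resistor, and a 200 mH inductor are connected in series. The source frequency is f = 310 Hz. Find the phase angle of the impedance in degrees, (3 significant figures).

ω = 2πf = 1948 rad/s
X_L = ωL = 390 Ω
X_C = 1/(ωC) = 148 Ω
Net reactance X = X_L − X_C = 242 Ω
Z = 449 + j242 Ω
|Z| = √(449² + 242²) = 510 Ω
∠Z = arctan(242/449) = 28.3°

28.3°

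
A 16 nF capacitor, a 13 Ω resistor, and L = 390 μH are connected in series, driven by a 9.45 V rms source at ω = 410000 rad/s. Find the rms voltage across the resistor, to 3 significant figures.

X_L = ωL = 160 Ω
X_C = 1/(ωC) = 152 Ω
Net reactance X = X_L − X_C = 7.46 Ω
Z = 13.0 + j7.46 Ω
|Z| = √(13.0² + 7.46²) = 15.0 Ω
I = V/|Z| = 630 mA
V_R = I·|Z_R| = 0.630 × 13.0 = 8.20 V

8.20 V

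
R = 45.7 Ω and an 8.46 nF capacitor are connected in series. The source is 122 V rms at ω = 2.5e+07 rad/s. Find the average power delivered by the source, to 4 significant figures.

X_C = 1/(ωC) = 4.728 Ω
Z = 45.70 − j4.728 Ω
|Z| = √(45.70² + 4.728²) = 45.94 Ω
∠Z = arctan(-4.728/45.70) = -5.907°
I = V/|Z| = 2.655 A
P = VI cos φ = 122 × 2.655 × cos(-5.907°) = 322.2 W

322.2 W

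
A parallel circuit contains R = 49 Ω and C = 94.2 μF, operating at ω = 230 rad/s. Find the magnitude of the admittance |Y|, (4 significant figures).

29.76 mS

X_C = 1/(ωC) = 46.16 Ω
Parallel: admittances add. Y = 1/R + jωC
Y = (0.02041 + j0.02167) S
|Y| = 0.02976 S → |Z| = 1/|Y| = 33.60 Ω, ∠Z = −∠Y = -46.71°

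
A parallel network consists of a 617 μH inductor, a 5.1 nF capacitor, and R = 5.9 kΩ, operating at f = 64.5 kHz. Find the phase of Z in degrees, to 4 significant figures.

ω = 2πf = 405300 rad/s
X_L = ωL = 250.0 Ω
X_C = 1/(ωC) = 483.8 Ω
Parallel: admittances add. Y = 1/R + 1/(jωL) + jωC
Y = (0.0001695 − j0.001932) S
|Y| = 0.001940 S → |Z| = 1/|Y| = 515.5 Ω, ∠Z = −∠Y = 84.99°

84.99°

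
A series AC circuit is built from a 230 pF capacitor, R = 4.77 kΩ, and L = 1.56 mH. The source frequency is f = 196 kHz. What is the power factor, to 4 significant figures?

ω = 2πf = 1.232e+06 rad/s
X_L = ωL = 1921 Ω
X_C = 1/(ωC) = 3531 Ω
Net reactance X = X_L − X_C = -1609 Ω
Z = 4770 − j1609 Ω
|Z| = √(4770² + 1609²) = 5034 Ω
∠Z = arctan(-1609/4770) = -18.64°
cos φ = cos(-18.64°) = 0.9475

0.9475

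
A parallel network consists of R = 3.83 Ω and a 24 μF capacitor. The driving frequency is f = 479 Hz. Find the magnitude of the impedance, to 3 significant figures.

ω = 2πf = 3010 rad/s
X_C = 1/(ωC) = 13.8 Ω
Parallel: admittances add. Y = 1/R + jωC
Y = (0.261 + j0.0722) S
|Y| = 0.271 S → |Z| = 1/|Y| = 3.69 Ω, ∠Z = −∠Y = -15.5°

3.69 Ω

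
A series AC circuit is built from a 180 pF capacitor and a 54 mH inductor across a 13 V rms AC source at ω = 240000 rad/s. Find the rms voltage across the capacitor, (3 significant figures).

X_L = ωL = 13000 Ω
X_C = 1/(ωC) = 23100 Ω
Net reactance X = X_L − X_C = -10200 Ω
Z = − j10200 Ω
|Z| = √(0² + 10200²) = 10200 Ω
I = V/|Z| = 1.28 mA
V_C = I·|Z_C| = 0.00128 × 23100 = 29.5 V

29.5 V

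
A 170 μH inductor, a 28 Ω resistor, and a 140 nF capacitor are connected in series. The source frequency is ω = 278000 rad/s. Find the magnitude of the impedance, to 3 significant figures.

35.3 Ω

X_L = ωL = 47.3 Ω
X_C = 1/(ωC) = 25.7 Ω
Net reactance X = X_L − X_C = 21.6 Ω
Z = 28.0 + j21.6 Ω
|Z| = √(28.0² + 21.6²) = 35.3 Ω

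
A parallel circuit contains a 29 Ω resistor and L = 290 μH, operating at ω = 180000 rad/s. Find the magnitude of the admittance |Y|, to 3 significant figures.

X_L = ωL = 52.2 Ω
Parallel: admittances add. Y = 1/R + 1/(jωL)
Y = (0.0345 − j0.0192) S
|Y| = 0.0394 S → |Z| = 1/|Y| = 25.4 Ω, ∠Z = −∠Y = 29.1°

39.4 mS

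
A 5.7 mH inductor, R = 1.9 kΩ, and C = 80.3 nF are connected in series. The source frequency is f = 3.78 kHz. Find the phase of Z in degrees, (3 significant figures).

ω = 2πf = 23750 rad/s
X_L = ωL = 135 Ω
X_C = 1/(ωC) = 524 Ω
Net reactance X = X_L − X_C = -389 Ω
Z = 1900 − j389 Ω
|Z| = √(1900² + 389²) = 1940 Ω
∠Z = arctan(-389/1900) = -11.6°

-11.6°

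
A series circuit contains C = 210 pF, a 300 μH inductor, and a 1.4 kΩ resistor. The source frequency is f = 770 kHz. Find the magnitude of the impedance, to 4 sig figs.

ω = 2πf = 4.838e+06 rad/s
X_L = ωL = 1451 Ω
X_C = 1/(ωC) = 984.3 Ω
Net reactance X = X_L − X_C = 467.2 Ω
Z = 1400 + j467.2 Ω
|Z| = √(1400² + 467.2²) = 1476 Ω

1476 Ω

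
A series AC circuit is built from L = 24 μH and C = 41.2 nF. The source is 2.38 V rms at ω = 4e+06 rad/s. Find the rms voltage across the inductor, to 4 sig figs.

2.541 V

X_L = ωL = 96.00 Ω
X_C = 1/(ωC) = 6.068 Ω
Net reactance X = X_L − X_C = 89.93 Ω
Z = j89.93 Ω
|Z| = √(0² + 89.93²) = 89.93 Ω
I = V/|Z| = 26.46 mA
V_L = I·|Z_L| = 0.02646 × 96.00 = 2.541 V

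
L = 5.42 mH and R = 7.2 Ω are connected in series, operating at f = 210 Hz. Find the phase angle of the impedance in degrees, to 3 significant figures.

44.8°

ω = 2πf = 1319 rad/s
X_L = ωL = 7.15 Ω
Z = 7.20 + j7.15 Ω
|Z| = √(7.20² + 7.15²) = 10.1 Ω
∠Z = arctan(7.15/7.20) = 44.8°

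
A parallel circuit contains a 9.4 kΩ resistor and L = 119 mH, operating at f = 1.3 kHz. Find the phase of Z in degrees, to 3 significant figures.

84.1°

ω = 2πf = 8168 rad/s
X_L = ωL = 972 Ω
Parallel: admittances add. Y = 1/R + 1/(jωL)
Y = (0.000106 − j0.00103) S
|Y| = 0.00103 S → |Z| = 1/|Y| = 967 Ω, ∠Z = −∠Y = 84.1°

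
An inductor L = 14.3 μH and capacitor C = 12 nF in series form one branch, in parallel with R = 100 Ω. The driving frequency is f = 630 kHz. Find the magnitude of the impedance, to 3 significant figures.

33.5 Ω

ω = 2πf = 3.958e+06 rad/s
X_L = ωL = 56.6 Ω
X_C = 1/(ωC) = 21.1 Ω
Branch 1: Z₁ = R = 100 Ω
Branch 2 (series LC): Z₂ = j(X_L − X_C) = j35.6 Ω
Parallel: Z = Z₁Z₂/(Z₁+Z₂), |Z| = 33.5 Ω, ∠Z = 70.4°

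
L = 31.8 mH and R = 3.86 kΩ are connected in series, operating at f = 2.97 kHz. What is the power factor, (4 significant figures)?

ω = 2πf = 18660 rad/s
X_L = ωL = 593.4 Ω
Z = 3860 + j593.4 Ω
|Z| = √(3860² + 593.4²) = 3905 Ω
∠Z = arctan(593.4/3860) = 8.740°
cos φ = cos(8.740°) = 0.9884

0.9884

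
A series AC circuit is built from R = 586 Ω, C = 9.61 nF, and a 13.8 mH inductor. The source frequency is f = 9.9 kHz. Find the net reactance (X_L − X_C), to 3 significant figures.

-814 Ω

ω = 2πf = 62200 rad/s
X_L = ωL = 858 Ω
X_C = 1/(ωC) = 1670 Ω
X = 858 − 1670 = -814 Ω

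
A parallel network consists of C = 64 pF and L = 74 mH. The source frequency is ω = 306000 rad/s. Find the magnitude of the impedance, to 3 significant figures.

X_L = ωL = 22600 Ω
X_C = 1/(ωC) = 51100 Ω
Parallel: admittances add. Y = 1/(jωL) + jωC
Y = (0 − j2.46e-05) S
|Y| = 2.46e-05 S → |Z| = 1/|Y| = 40700 Ω, ∠Z = −∠Y = 90.0°

40700 Ω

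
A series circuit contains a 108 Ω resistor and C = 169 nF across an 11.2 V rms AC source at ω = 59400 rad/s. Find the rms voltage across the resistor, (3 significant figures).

X_C = 1/(ωC) = 99.6 Ω
Z = 108 − j99.6 Ω
|Z| = √(108² + 99.6²) = 147 Ω
I = V/|Z| = 76.2 mA
V_R = I·|Z_R| = 0.0762 × 108 = 8.23 V

8.23 V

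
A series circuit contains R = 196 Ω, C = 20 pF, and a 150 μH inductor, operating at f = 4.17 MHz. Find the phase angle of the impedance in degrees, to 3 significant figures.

ω = 2πf = 2.62e+07 rad/s
X_L = ωL = 3930 Ω
X_C = 1/(ωC) = 1910 Ω
Net reactance X = X_L − X_C = 2020 Ω
Z = 196 + j2020 Ω
|Z| = √(196² + 2020²) = 2030 Ω
∠Z = arctan(2020/196) = 84.5°

84.5°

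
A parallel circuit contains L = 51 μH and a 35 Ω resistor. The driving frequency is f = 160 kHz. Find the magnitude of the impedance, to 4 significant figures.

28.91 Ω

ω = 2πf = 1.005e+06 rad/s
X_L = ωL = 51.27 Ω
Parallel: admittances add. Y = 1/R + 1/(jωL)
Y = (0.02857 − j0.01950) S
|Y| = 0.03459 S → |Z| = 1/|Y| = 28.91 Ω, ∠Z = −∠Y = 34.32°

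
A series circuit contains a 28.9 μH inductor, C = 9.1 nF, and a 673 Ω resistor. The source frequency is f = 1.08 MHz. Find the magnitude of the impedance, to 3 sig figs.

697 Ω

ω = 2πf = 6.786e+06 rad/s
X_L = ωL = 196 Ω
X_C = 1/(ωC) = 16.2 Ω
Net reactance X = X_L − X_C = 180 Ω
Z = 673 + j180 Ω
|Z| = √(673² + 180²) = 697 Ω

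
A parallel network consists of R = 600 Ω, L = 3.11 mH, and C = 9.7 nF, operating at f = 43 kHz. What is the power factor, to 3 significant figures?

ω = 2πf = 270200 rad/s
X_L = ωL = 840 Ω
X_C = 1/(ωC) = 382 Ω
Parallel: admittances add. Y = 1/R + 1/(jωL) + jωC
Y = (0.00167 + j0.00143) S
|Y| = 0.00220 S → |Z| = 1/|Y| = 455 Ω, ∠Z = −∠Y = -40.6°
cos φ = cos(-40.6°) = 0.759

0.759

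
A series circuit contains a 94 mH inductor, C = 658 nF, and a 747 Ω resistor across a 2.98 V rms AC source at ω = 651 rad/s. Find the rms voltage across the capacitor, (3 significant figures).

2.91 V

X_L = ωL = 61.2 Ω
X_C = 1/(ωC) = 2330 Ω
Net reactance X = X_L − X_C = -2270 Ω
Z = 747 − j2270 Ω
|Z| = √(747² + 2270²) = 2390 Ω
I = V/|Z| = 1.25 mA
V_C = I·|Z_C| = 0.00125 × 2330 = 2.91 V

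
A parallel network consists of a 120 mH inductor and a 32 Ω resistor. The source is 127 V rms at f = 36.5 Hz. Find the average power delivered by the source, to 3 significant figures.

ω = 2πf = 229.3 rad/s
X_L = ωL = 27.5 Ω
Parallel: admittances add. Y = 1/R + 1/(jωL)
Y = (0.0312 − j0.0363) S
|Y| = 0.0479 S → |Z| = 1/|Y| = 20.9 Ω, ∠Z = −∠Y = 49.3°
I = V/|Z| = 6.09 A
P = VI cos φ = 127 × 6.09 × cos(49.3°) = 504 W

504 W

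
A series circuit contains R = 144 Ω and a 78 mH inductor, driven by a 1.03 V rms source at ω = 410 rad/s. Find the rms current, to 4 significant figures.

X_L = ωL = 31.98 Ω
Z = 144.0 + j31.98 Ω
|Z| = √(144.0² + 31.98²) = 147.5 Ω
I = V/|Z| = 1.03/147.5 = 6.983 mA

6.983 mA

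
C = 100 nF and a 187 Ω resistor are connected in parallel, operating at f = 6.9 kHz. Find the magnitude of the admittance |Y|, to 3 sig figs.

ω = 2πf = 43350 rad/s
X_C = 1/(ωC) = 231 Ω
Parallel: admittances add. Y = 1/R + jωC
Y = (0.00535 + j0.00434) S
|Y| = 0.00688 S → |Z| = 1/|Y| = 145 Ω, ∠Z = −∠Y = -39.0°

6.88 mS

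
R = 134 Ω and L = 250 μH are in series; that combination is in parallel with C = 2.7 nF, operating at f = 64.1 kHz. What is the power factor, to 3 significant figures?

0.886

ω = 2πf = 402800 rad/s
X_L = ωL = 101 Ω
X_C = 1/(ωC) = 920 Ω
Branch 1 (R+jX_L): Z₁ = 134 + j101 Ω, |Z₁| = 168 Ω
Branch 2 (−jX_C): Z₂ = −j920 Ω
Parallel: Z = Z₁Z₂/(Z₁+Z₂), |Z| = 186 Ω, ∠Z = 27.6°
cos φ = cos(27.6°) = 0.886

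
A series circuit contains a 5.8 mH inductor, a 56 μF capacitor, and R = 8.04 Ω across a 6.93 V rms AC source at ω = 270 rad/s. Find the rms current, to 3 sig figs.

107 mA

X_L = ωL = 1.57 Ω
X_C = 1/(ωC) = 66.1 Ω
Net reactance X = X_L − X_C = -64.6 Ω
Z = 8.04 − j64.6 Ω
|Z| = √(8.04² + 64.6²) = 65.1 Ω
I = V/|Z| = 6.93/65.1 = 107 mA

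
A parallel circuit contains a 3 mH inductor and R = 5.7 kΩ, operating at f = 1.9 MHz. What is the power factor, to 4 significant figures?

ω = 2πf = 1.194e+07 rad/s
X_L = ωL = 35810 Ω
Parallel: admittances add. Y = 1/R + 1/(jωL)
Y = (0.0001754 − j2.792e-05) S
|Y| = 0.0001776 S → |Z| = 1/|Y| = 5629 Ω, ∠Z = −∠Y = 9.043°
cos φ = cos(9.043°) = 0.9876

0.9876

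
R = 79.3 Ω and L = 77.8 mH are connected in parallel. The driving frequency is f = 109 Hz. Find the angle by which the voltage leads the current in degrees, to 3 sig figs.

56.1°

ω = 2πf = 684.9 rad/s
X_L = ωL = 53.3 Ω
Parallel: admittances add. Y = 1/R + 1/(jωL)
Y = (0.0126 − j0.0188) S
|Y| = 0.0226 S → |Z| = 1/|Y| = 44.2 Ω, ∠Z = −∠Y = 56.1°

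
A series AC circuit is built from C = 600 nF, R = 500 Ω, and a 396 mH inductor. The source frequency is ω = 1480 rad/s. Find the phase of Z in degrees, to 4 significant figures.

X_L = ωL = 586.1 Ω
X_C = 1/(ωC) = 1126 Ω
Net reactance X = X_L − X_C = -540.0 Ω
Z = 500.0 − j540.0 Ω
|Z| = √(500.0² + 540.0²) = 736.0 Ω
∠Z = arctan(-540.0/500.0) = -47.21°

-47.21°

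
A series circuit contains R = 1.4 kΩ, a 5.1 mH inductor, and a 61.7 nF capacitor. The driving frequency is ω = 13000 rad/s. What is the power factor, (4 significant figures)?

0.7645

X_L = ωL = 66.30 Ω
X_C = 1/(ωC) = 1247 Ω
Net reactance X = X_L − X_C = -1180 Ω
Z = 1400 − j1180 Ω
|Z| = √(1400² + 1180²) = 1831 Ω
∠Z = arctan(-1180/1400) = -40.14°
cos φ = cos(-40.14°) = 0.7645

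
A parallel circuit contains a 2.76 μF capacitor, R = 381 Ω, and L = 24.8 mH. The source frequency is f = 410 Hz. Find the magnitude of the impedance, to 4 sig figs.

ω = 2πf = 2576 rad/s
X_L = ωL = 63.89 Ω
X_C = 1/(ωC) = 140.6 Ω
Parallel: admittances add. Y = 1/R + 1/(jωL) + jωC
Y = (0.002625 − j0.008542) S
|Y| = 0.008937 S → |Z| = 1/|Y| = 111.9 Ω, ∠Z = −∠Y = 72.92°

111.9 Ω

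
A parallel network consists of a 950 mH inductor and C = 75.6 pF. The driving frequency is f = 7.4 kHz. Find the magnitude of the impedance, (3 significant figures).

ω = 2πf = 46500 rad/s
X_L = ωL = 44200 Ω
X_C = 1/(ωC) = 284000 Ω
Parallel: admittances add. Y = 1/(jωL) + jωC
Y = (0 − j1.91e-05) S
|Y| = 1.91e-05 S → |Z| = 1/|Y| = 52300 Ω, ∠Z = −∠Y = 90.0°

52300 Ω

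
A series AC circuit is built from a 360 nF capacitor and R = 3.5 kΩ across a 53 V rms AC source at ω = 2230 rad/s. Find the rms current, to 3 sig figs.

X_C = 1/(ωC) = 1250 Ω
Z = 3500 − j1250 Ω
|Z| = √(3500² + 1250²) = 3720 Ω
I = V/|Z| = 53/3720 = 14.3 mA

14.3 mA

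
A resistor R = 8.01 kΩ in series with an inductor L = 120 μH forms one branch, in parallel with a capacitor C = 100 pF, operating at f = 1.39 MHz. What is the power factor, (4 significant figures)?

ω = 2πf = 8.734e+06 rad/s
X_L = ωL = 1048 Ω
X_C = 1/(ωC) = 1145 Ω
Branch 1 (R+jX_L): Z₁ = 8010 + j1048 Ω, |Z₁| = 8078 Ω
Branch 2 (−jX_C): Z₂ = −j1145 Ω
Parallel: Z = Z₁Z₂/(Z₁+Z₂), |Z| = 1155 Ω, ∠Z = -81.85°
cos φ = cos(-81.85°) = 0.1417

0.1417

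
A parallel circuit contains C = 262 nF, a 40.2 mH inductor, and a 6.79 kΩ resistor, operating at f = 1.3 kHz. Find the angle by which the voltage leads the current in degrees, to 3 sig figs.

80.8°

ω = 2πf = 8168 rad/s
X_L = ωL = 328 Ω
X_C = 1/(ωC) = 467 Ω
Parallel: admittances add. Y = 1/R + 1/(jωL) + jωC
Y = (0.000147 − j0.000905) S
|Y| = 0.000917 S → |Z| = 1/|Y| = 1090 Ω, ∠Z = −∠Y = 80.8°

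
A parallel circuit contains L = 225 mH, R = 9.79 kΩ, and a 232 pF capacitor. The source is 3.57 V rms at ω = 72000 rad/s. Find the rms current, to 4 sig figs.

398.5 μA

X_L = ωL = 16200 Ω
X_C = 1/(ωC) = 59870 Ω
Parallel: admittances add. Y = 1/R + 1/(jωL) + jωC
Y = (0.0001021 − j4.502e-05) S
|Y| = 0.0001116 S → |Z| = 1/|Y| = 8958 Ω, ∠Z = −∠Y = 23.79°
I = V/|Z| = 3.57/8958 = 398.5 μA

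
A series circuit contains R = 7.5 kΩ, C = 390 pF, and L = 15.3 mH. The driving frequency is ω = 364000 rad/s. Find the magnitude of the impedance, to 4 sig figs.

X_L = ωL = 5569 Ω
X_C = 1/(ωC) = 7044 Ω
Net reactance X = X_L − X_C = -1475 Ω
Z = 7500 − j1475 Ω
|Z| = √(7500² + 1475²) = 7644 Ω

7644 Ω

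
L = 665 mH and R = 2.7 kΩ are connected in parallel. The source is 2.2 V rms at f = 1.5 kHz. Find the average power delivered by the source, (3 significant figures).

ω = 2πf = 9425 rad/s
X_L = ωL = 6270 Ω
Parallel: admittances add. Y = 1/R + 1/(jωL)
Y = (0.000370 − j0.000160) S
|Y| = 0.000403 S → |Z| = 1/|Y| = 2480 Ω, ∠Z = −∠Y = 23.3°
I = V/|Z| = 887 μA
P = VI cos φ = 2.2 × 0.000887 × cos(23.3°) = 1.79 mW

1.79 mW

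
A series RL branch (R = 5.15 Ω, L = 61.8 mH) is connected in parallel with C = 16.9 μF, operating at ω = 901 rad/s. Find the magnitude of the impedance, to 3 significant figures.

X_L = ωL = 55.7 Ω
X_C = 1/(ωC) = 65.7 Ω
Branch 1 (R+jX_L): Z₁ = 5.15 + j55.7 Ω, |Z₁| = 55.9 Ω
Branch 2 (−jX_C): Z₂ = −j65.7 Ω
Parallel: Z = Z₁Z₂/(Z₁+Z₂), |Z| = 327 Ω, ∠Z = 57.4°

327 Ω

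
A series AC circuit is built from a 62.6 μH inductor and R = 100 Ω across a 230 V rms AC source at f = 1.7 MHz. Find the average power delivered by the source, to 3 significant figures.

ω = 2πf = 1.068e+07 rad/s
X_L = ωL = 669 Ω
Z = 100 + j669 Ω
|Z| = √(100² + 669²) = 676 Ω
∠Z = arctan(669/100) = 81.5°
I = V/|Z| = 340 mA
P = VI cos φ = 230 × 0.340 × cos(81.5°) = 11.6 W

11.6 W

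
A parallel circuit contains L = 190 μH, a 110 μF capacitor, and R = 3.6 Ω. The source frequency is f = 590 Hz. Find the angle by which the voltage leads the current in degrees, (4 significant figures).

ω = 2πf = 3707 rad/s
X_L = ωL = 0.7043 Ω
X_C = 1/(ωC) = 2.452 Ω
Parallel: admittances add. Y = 1/R + 1/(jωL) + jωC
Y = (0.2778 − j1.012) S
|Y| = 1.049 S → |Z| = 1/|Y| = 0.9529 Ω, ∠Z = −∠Y = 74.65°

74.65°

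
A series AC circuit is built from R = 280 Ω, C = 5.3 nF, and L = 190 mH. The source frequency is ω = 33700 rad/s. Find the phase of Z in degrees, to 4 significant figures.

X_L = ωL = 6403 Ω
X_C = 1/(ωC) = 5599 Ω
Net reactance X = X_L − X_C = 804.2 Ω
Z = 280.0 + j804.2 Ω
|Z| = √(280.0² + 804.2²) = 851.6 Ω
∠Z = arctan(804.2/280.0) = 70.80°

70.80°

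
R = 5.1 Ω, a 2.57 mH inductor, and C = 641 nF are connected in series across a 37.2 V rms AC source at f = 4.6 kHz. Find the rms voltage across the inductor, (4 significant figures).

ω = 2πf = 28900 rad/s
X_L = ωL = 74.28 Ω
X_C = 1/(ωC) = 53.98 Ω
Net reactance X = X_L − X_C = 20.30 Ω
Z = 5.100 + j20.30 Ω
|Z| = √(5.100² + 20.30²) = 20.93 Ω
I = V/|Z| = 1.777 A
V_L = I·|Z_L| = 1.777 × 74.28 = 132.0 V

132.0 V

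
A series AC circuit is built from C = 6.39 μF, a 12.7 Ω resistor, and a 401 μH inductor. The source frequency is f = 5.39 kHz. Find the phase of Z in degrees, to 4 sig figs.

ω = 2πf = 33870 rad/s
X_L = ωL = 13.58 Ω
X_C = 1/(ωC) = 4.621 Ω
Net reactance X = X_L − X_C = 8.959 Ω
Z = 12.70 + j8.959 Ω
|Z| = √(12.70² + 8.959²) = 15.54 Ω
∠Z = arctan(8.959/12.70) = 35.20°

35.20°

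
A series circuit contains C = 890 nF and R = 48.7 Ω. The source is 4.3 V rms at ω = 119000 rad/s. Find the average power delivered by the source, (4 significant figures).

365.9 mW

X_C = 1/(ωC) = 9.442 Ω
Z = 48.70 − j9.442 Ω
|Z| = √(48.70² + 9.442²) = 49.61 Ω
∠Z = arctan(-9.442/48.70) = -10.97°
I = V/|Z| = 86.68 mA
P = VI cos φ = 4.3 × 0.08668 × cos(-10.97°) = 365.9 mW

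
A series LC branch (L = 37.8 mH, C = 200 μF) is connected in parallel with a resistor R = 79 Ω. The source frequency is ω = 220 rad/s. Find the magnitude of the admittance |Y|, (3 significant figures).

70.5 mS

X_L = ωL = 8.32 Ω
X_C = 1/(ωC) = 22.7 Ω
Branch 1: Z₁ = R = 79.0 Ω
Branch 2 (series LC): Z₂ = j(X_L − X_C) = −j14.4 Ω
Parallel: Z = Z₁Z₂/(Z₁+Z₂), |Z| = 14.2 Ω, ∠Z = -79.7°
|Y| = 1/|Z| = 70.5 mS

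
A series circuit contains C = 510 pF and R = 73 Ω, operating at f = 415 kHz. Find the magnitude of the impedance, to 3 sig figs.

ω = 2πf = 2.608e+06 rad/s
X_C = 1/(ωC) = 752 Ω
Z = 73.0 − j752 Ω
|Z| = √(73.0² + 752²) = 756 Ω

756 Ω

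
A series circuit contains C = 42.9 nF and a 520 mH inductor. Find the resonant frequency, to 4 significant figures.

1.066 kHz

ω₀ = 1/√(LC) = 1/√(0.52 × 4.29e-08) = 6695 rad/s
f₀ = ω₀/(2π) = 1.066 kHz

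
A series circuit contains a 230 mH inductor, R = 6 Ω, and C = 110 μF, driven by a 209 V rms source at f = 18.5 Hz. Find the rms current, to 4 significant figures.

4.033 A

ω = 2πf = 116.2 rad/s
X_L = ωL = 26.73 Ω
X_C = 1/(ωC) = 78.21 Ω
Net reactance X = X_L − X_C = -51.47 Ω
Z = 6.000 − j51.47 Ω
|Z| = √(6.000² + 51.47²) = 51.82 Ω
I = V/|Z| = 209/51.82 = 4.033 A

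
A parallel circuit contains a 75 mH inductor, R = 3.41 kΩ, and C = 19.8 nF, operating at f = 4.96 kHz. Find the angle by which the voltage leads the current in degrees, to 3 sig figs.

-32.8°

ω = 2πf = 31160 rad/s
X_L = ωL = 2340 Ω
X_C = 1/(ωC) = 1620 Ω
Parallel: admittances add. Y = 1/R + 1/(jωL) + jωC
Y = (0.000293 + j0.000189) S
|Y| = 0.000349 S → |Z| = 1/|Y| = 2870 Ω, ∠Z = −∠Y = -32.8°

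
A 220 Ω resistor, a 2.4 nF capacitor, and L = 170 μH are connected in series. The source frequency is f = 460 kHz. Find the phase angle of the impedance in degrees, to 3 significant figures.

57.6°

ω = 2πf = 2.89e+06 rad/s
X_L = ωL = 491 Ω
X_C = 1/(ωC) = 144 Ω
Net reactance X = X_L − X_C = 347 Ω
Z = 220 + j347 Ω
|Z| = √(220² + 347²) = 411 Ω
∠Z = arctan(347/220) = 57.6°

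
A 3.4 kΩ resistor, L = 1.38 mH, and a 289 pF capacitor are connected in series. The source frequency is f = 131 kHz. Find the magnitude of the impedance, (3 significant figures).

4580 Ω

ω = 2πf = 823100 rad/s
X_L = ωL = 1140 Ω
X_C = 1/(ωC) = 4200 Ω
Net reactance X = X_L − X_C = -3070 Ω
Z = 3400 − j3070 Ω
|Z| = √(3400² + 3070²) = 4580 Ω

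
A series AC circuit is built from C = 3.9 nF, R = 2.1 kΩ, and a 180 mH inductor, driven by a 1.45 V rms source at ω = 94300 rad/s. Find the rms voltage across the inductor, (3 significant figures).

X_L = ωL = 17000 Ω
X_C = 1/(ωC) = 2720 Ω
Net reactance X = X_L − X_C = 14300 Ω
Z = 2100 + j14300 Ω
|Z| = √(2100² + 14300²) = 14400 Ω
I = V/|Z| = 101 μA
V_L = I·|Z_L| = 0.000101 × 17000 = 1.71 V

1.71 V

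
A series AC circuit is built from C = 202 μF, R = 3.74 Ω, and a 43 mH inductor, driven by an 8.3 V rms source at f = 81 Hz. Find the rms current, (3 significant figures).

ω = 2πf = 508.9 rad/s
X_L = ωL = 21.9 Ω
X_C = 1/(ωC) = 9.73 Ω
Net reactance X = X_L − X_C = 12.2 Ω
Z = 3.74 + j12.2 Ω
|Z| = √(3.74² + 12.2²) = 12.7 Ω
I = V/|Z| = 8.3/12.7 = 653 mA

653 mA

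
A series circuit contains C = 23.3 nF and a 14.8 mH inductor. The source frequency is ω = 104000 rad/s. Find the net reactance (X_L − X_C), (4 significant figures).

X_L = ωL = 1539 Ω
X_C = 1/(ωC) = 412.7 Ω
X = 1539 − 412.7 = 1127 Ω

1127 Ω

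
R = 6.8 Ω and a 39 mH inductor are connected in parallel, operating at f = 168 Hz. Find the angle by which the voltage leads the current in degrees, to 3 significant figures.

9.38°

ω = 2πf = 1056 rad/s
X_L = ωL = 41.2 Ω
Parallel: admittances add. Y = 1/R + 1/(jωL)
Y = (0.147 − j0.0243) S
|Y| = 0.149 S → |Z| = 1/|Y| = 6.71 Ω, ∠Z = −∠Y = 9.38°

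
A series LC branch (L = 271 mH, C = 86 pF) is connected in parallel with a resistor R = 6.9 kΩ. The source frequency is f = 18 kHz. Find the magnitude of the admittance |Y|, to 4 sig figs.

145.6 μS

ω = 2πf = 113100 rad/s
X_L = ωL = 30650 Ω
X_C = 1/(ωC) = 102800 Ω
Branch 1: Z₁ = R = 6900 Ω
Branch 2 (series LC): Z₂ = j(X_L − X_C) = −j72160 Ω
Parallel: Z = Z₁Z₂/(Z₁+Z₂), |Z| = 6869 Ω, ∠Z = -5.462°
|Y| = 1/|Z| = 145.6 μS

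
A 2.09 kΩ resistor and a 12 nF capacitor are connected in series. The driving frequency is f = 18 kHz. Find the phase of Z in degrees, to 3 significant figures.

ω = 2πf = 113100 rad/s
X_C = 1/(ωC) = 737 Ω
Z = 2090 − j737 Ω
|Z| = √(2090² + 737²) = 2220 Ω
∠Z = arctan(-737/2090) = -19.4°

-19.4°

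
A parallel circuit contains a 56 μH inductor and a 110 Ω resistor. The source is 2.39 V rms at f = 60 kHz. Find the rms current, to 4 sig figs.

ω = 2πf = 377000 rad/s
X_L = ωL = 21.11 Ω
Parallel: admittances add. Y = 1/R + 1/(jωL)
Y = (0.009091 − j0.04737) S
|Y| = 0.04823 S → |Z| = 1/|Y| = 20.73 Ω, ∠Z = −∠Y = 79.14°
I = V/|Z| = 2.39/20.73 = 115.3 mA

115.3 mA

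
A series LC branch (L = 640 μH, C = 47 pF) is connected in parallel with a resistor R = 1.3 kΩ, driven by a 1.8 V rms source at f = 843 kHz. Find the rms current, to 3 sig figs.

3.19 mA

ω = 2πf = 5.297e+06 rad/s
X_L = ωL = 3390 Ω
X_C = 1/(ωC) = 4020 Ω
Branch 1: Z₁ = R = 1300 Ω
Branch 2 (series LC): Z₂ = j(X_L − X_C) = −j627 Ω
Parallel: Z = Z₁Z₂/(Z₁+Z₂), |Z| = 565 Ω, ∠Z = -64.3°
I = V/|Z| = 1.8/565 = 3.19 mA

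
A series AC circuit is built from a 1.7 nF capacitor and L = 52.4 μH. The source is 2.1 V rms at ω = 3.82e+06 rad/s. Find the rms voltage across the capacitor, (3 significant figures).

7.00 V

X_L = ωL = 200 Ω
X_C = 1/(ωC) = 154 Ω
Net reactance X = X_L − X_C = 46.2 Ω
Z = j46.2 Ω
|Z| = √(0² + 46.2²) = 46.2 Ω
I = V/|Z| = 45.5 mA
V_C = I·|Z_C| = 0.0455 × 154 = 7.00 V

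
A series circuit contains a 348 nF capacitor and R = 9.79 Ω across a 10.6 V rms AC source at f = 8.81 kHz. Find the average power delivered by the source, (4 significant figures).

394.2 mW

ω = 2πf = 55350 rad/s
X_C = 1/(ωC) = 51.91 Ω
Z = 9.790 − j51.91 Ω
|Z| = √(9.790² + 51.91²) = 52.83 Ω
∠Z = arctan(-51.91/9.790) = -79.32°
I = V/|Z| = 200.7 mA
P = VI cos φ = 10.6 × 0.2007 × cos(-79.32°) = 394.2 mW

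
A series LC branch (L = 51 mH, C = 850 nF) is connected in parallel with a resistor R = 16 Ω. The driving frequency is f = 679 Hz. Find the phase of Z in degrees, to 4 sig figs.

ω = 2πf = 4266 rad/s
X_L = ωL = 217.6 Ω
X_C = 1/(ωC) = 275.8 Ω
Branch 1: Z₁ = R = 16.00 Ω
Branch 2 (series LC): Z₂ = j(X_L − X_C) = −j58.18 Ω
Parallel: Z = Z₁Z₂/(Z₁+Z₂), |Z| = 15.43 Ω, ∠Z = -15.38°

-15.38°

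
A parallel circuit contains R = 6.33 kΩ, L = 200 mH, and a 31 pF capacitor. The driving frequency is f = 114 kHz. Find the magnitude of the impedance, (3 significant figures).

ω = 2πf = 716300 rad/s
X_L = ωL = 143000 Ω
X_C = 1/(ωC) = 45000 Ω
Parallel: admittances add. Y = 1/R + 1/(jωL) + jωC
Y = (0.000158 + j1.52e-05) S
|Y| = 0.000159 S → |Z| = 1/|Y| = 6300 Ω, ∠Z = −∠Y = -5.50°

6300 Ω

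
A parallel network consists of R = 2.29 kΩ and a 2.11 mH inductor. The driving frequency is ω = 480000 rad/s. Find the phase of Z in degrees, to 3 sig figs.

66.1°

X_L = ωL = 1010 Ω
Parallel: admittances add. Y = 1/R + 1/(jωL)
Y = (0.000437 − j0.000987) S
|Y| = 0.00108 S → |Z| = 1/|Y| = 926 Ω, ∠Z = −∠Y = 66.1°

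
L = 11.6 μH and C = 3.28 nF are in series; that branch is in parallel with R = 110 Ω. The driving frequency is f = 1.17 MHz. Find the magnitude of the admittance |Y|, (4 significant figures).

24.57 mS

ω = 2πf = 7.351e+06 rad/s
X_L = ωL = 85.28 Ω
X_C = 1/(ωC) = 41.47 Ω
Branch 1: Z₁ = R = 110.0 Ω
Branch 2 (series LC): Z₂ = j(X_L − X_C) = j43.80 Ω
Parallel: Z = Z₁Z₂/(Z₁+Z₂), |Z| = 40.70 Ω, ∠Z = 68.29°
|Y| = 1/|Z| = 24.57 mS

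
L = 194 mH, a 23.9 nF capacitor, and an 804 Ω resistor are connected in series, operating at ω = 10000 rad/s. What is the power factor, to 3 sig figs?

0.337

X_L = ωL = 1940 Ω
X_C = 1/(ωC) = 4180 Ω
Net reactance X = X_L − X_C = -2240 Ω
Z = 804 − j2240 Ω
|Z| = √(804² + 2240²) = 2380 Ω
∠Z = arctan(-2240/804) = -70.3°
cos φ = cos(-70.3°) = 0.337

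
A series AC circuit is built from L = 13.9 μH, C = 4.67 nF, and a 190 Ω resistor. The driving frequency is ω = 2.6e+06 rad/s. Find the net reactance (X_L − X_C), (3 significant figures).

X_L = ωL = 36.1 Ω
X_C = 1/(ωC) = 82.4 Ω
X = 36.1 − 82.4 = -46.2 Ω

-46.2 Ω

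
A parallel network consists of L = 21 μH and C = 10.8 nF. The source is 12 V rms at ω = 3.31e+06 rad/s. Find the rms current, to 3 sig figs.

X_L = ωL = 69.5 Ω
X_C = 1/(ωC) = 28.0 Ω
Parallel: admittances add. Y = 1/(jωL) + jωC
Y = (0 + j0.0214) S
|Y| = 0.0214 S → |Z| = 1/|Y| = 46.8 Ω, ∠Z = −∠Y = -90.0°
I = V/|Z| = 12/46.8 = 256 mA

256 mA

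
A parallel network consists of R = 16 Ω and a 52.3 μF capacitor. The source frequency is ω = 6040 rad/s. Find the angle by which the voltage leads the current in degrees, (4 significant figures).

-78.81°

X_C = 1/(ωC) = 3.166 Ω
Parallel: admittances add. Y = 1/R + jωC
Y = (0.06250 + j0.3159) S
|Y| = 0.3220 S → |Z| = 1/|Y| = 3.105 Ω, ∠Z = −∠Y = -78.81°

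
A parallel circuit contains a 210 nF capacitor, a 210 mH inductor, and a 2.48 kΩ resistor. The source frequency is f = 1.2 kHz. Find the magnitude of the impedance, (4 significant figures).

ω = 2πf = 7540 rad/s
X_L = ωL = 1583 Ω
X_C = 1/(ωC) = 631.6 Ω
Parallel: admittances add. Y = 1/R + 1/(jωL) + jωC
Y = (0.0004032 + j0.0009518) S
|Y| = 0.001034 S → |Z| = 1/|Y| = 967.4 Ω, ∠Z = −∠Y = -67.04°

967.4 Ω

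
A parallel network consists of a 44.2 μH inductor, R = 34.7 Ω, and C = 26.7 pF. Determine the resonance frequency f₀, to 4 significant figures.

4.633 MHz

ω₀ = 1/√(LC) = 1/√(4.42e-05 × 2.67e-11) = 2.911e+07 rad/s
f₀ = ω₀/(2π) = 4.633 MHz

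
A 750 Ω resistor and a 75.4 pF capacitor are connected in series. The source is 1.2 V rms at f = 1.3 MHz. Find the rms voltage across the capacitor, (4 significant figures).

ω = 2πf = 8.168e+06 rad/s
X_C = 1/(ωC) = 1624 Ω
Z = 750.0 − j1624 Ω
|Z| = √(750.0² + 1624²) = 1789 Ω
I = V/|Z| = 670.9 μA
V_C = I·|Z_C| = 0.0006709 × 1624 = 1.089 V

1.089 V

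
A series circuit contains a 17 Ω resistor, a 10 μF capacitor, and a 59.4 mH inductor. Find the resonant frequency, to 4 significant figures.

ω₀ = 1/√(LC) = 1/√(0.0594 × 1e-05) = 1297 rad/s
f₀ = ω₀/(2π) = 206.5 Hz

206.5 Hz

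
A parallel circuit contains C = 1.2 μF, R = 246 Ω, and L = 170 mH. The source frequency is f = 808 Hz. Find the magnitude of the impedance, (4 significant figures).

156.4 Ω

ω = 2πf = 5077 rad/s
X_L = ωL = 863.1 Ω
X_C = 1/(ωC) = 164.1 Ω
Parallel: admittances add. Y = 1/R + 1/(jωL) + jωC
Y = (0.004065 + j0.004934) S
|Y| = 0.006392 S → |Z| = 1/|Y| = 156.4 Ω, ∠Z = −∠Y = -50.51°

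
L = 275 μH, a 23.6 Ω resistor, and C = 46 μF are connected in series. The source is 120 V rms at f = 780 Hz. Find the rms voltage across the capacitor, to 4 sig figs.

ω = 2πf = 4901 rad/s
X_L = ωL = 1.348 Ω
X_C = 1/(ωC) = 4.436 Ω
Net reactance X = X_L − X_C = -3.088 Ω
Z = 23.60 − j3.088 Ω
|Z| = √(23.60² + 3.088²) = 23.80 Ω
I = V/|Z| = 5.042 A
V_C = I·|Z_C| = 5.042 × 4.436 = 22.36 V

22.36 V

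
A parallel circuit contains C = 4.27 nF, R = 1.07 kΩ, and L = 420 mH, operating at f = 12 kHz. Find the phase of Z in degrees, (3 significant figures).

ω = 2πf = 75400 rad/s
X_L = ωL = 31700 Ω
X_C = 1/(ωC) = 3110 Ω
Parallel: admittances add. Y = 1/R + 1/(jωL) + jωC
Y = (0.000935 + j0.000290) S
|Y| = 0.000979 S → |Z| = 1/|Y| = 1020 Ω, ∠Z = −∠Y = -17.3°

-17.3°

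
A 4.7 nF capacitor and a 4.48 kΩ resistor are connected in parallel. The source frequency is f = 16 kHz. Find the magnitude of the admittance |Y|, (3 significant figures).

ω = 2πf = 100500 rad/s
X_C = 1/(ωC) = 2120 Ω
Parallel: admittances add. Y = 1/R + jωC
Y = (0.000223 + j0.000472) S
|Y| = 0.000523 S → |Z| = 1/|Y| = 1910 Ω, ∠Z = −∠Y = -64.7°

523 μS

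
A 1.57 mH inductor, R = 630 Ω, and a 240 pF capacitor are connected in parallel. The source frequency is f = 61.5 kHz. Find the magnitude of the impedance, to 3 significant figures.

ω = 2πf = 386400 rad/s
X_L = ωL = 607 Ω
X_C = 1/(ωC) = 10800 Ω
Parallel: admittances add. Y = 1/R + 1/(jωL) + jωC
Y = (0.00159 − j0.00156) S
|Y| = 0.00222 S → |Z| = 1/|Y| = 450 Ω, ∠Z = −∠Y = 44.4°

450 Ω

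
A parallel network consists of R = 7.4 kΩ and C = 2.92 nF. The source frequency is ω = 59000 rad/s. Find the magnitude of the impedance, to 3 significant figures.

X_C = 1/(ωC) = 5800 Ω
Parallel: admittances add. Y = 1/R + jωC
Y = (0.000135 + j0.000172) S
|Y| = 0.000219 S → |Z| = 1/|Y| = 4570 Ω, ∠Z = −∠Y = -51.9°

4570 Ω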